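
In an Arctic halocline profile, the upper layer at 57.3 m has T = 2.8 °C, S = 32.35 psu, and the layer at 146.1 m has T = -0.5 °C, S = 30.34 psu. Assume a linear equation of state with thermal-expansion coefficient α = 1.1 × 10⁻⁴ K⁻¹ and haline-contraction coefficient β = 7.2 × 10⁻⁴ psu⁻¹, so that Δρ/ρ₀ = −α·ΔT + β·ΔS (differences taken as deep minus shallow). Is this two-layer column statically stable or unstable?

unstable

ΔT = -0.5 − 2.8 = -3.3 K and ΔS = 30.34 − 32.35 = -2.01 psu (deep − shallow).
−αΔT = 3.63 × 10⁻⁴; βΔS = -1.4472 × 10⁻³; sum Δρ/ρ₀ = -1.0842 × 10⁻³.
Δρ/ρ₀ < 0, so Δρ < 0: deeper water is lighter → statically unstable; the column would overturn.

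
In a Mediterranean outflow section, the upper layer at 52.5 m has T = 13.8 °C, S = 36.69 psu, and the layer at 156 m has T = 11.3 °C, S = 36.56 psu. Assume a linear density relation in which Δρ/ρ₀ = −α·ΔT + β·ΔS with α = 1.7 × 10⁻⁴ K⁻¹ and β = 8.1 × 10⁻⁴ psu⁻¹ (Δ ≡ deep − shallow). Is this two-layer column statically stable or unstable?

stable

ΔT = 11.3 − 13.8 = -2.5 K and ΔS = 36.56 − 36.69 = -0.13 psu (deep − shallow).
−αΔT = 4.25 × 10⁻⁴; βΔS = -1.053 × 10⁻⁴; sum Δρ/ρ₀ = 3.197 × 10⁻⁴.
Δρ/ρ₀ > 0, so Δρ > 0: deeper water is denser → statically stable.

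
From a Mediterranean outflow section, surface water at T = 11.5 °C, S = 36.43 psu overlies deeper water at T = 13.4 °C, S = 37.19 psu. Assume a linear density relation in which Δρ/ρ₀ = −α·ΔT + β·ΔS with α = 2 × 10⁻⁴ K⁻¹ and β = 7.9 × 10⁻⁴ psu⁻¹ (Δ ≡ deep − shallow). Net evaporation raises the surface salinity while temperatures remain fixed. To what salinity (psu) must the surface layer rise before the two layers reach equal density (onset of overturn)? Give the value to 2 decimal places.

36.71 psu

Neutral buoyancy requires −α(T_deep − T_surf) + β(S_deep − S_surf′) = 0.
S_surf′ = S_deep − (α/β)·ΔT = 37.19 − (2 × 10⁻⁴/7.9 × 10⁻⁴)·(+1.9) = 36.7090 psu.
Increase required: 36.7090 − 36.43 = 0.2790 psu.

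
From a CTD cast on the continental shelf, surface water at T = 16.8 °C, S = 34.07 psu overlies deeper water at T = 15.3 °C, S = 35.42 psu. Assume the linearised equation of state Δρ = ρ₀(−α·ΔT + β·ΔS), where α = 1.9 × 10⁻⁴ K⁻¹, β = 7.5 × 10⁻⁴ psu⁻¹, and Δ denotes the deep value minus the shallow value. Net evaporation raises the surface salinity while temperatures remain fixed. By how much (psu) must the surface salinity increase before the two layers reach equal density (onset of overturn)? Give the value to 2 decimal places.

Neutral buoyancy requires −α(T_deep − T_surf) + β(S_deep − S_surf′) = 0.
S_surf′ = S_deep − (α/β)·ΔT = 35.42 − (1.9 × 10⁻⁴/7.5 × 10⁻⁴)·(-1.5) = 35.8000 psu.
Increase required: 35.8000 − 34.07 = 1.7300 psu.

1.73 psu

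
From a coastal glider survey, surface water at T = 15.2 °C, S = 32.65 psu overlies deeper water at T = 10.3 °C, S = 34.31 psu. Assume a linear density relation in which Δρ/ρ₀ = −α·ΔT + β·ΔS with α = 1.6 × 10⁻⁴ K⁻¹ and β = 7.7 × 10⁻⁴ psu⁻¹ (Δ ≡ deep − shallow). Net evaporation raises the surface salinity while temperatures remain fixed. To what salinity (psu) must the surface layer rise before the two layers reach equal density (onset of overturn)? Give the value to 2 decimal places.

Neutral buoyancy requires −α(T_deep − T_surf) + β(S_deep − S_surf′) = 0.
S_surf′ = S_deep − (α/β)·ΔT = 34.31 − (1.6 × 10⁻⁴/7.7 × 10⁻⁴)·(-4.9) = 35.3282 psu.
Increase required: 35.3282 − 32.65 = 2.6782 psu.

35.33 psu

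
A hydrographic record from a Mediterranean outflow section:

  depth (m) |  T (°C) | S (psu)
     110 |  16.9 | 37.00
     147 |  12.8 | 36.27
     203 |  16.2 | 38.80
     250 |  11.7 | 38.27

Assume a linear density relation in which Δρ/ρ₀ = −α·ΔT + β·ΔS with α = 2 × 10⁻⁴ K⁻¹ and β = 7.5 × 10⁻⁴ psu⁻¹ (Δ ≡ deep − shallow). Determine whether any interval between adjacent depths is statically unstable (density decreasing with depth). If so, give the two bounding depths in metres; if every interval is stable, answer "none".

none

Evaluate Δρ/ρ₀ = −αΔT + βΔS across each adjacent pair:
  110–147 m: −αΔT+βΔS = −(2 × 10⁻⁴)(-4.1)+(7.5 × 10⁻⁴)(-0.73) = 2.7 × 10⁻⁴ → stable
  147–203 m: −αΔT+βΔS = −(2 × 10⁻⁴)(+3.4)+(7.5 × 10⁻⁴)(+2.53) = 1.2 × 10⁻³ → stable
  203–250 m: −αΔT+βΔS = −(2 × 10⁻⁴)(-4.5)+(7.5 × 10⁻⁴)(-0.53) = 5.0 × 10⁻⁴ → stable
Every interval has Δρ > 0: the column is stably stratified throughout.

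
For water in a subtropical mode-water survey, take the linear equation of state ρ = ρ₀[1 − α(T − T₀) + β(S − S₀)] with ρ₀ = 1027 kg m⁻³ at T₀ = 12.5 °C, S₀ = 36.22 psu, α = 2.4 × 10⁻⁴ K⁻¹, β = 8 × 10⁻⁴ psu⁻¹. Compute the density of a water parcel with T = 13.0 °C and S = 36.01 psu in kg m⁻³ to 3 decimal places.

T − T₀ = +0.5 K, S − S₀ = -0.21 psu.
Bracket = 1 − α·(+0.5) + β·(-0.21) = 1 + (-2.88 × 10⁻⁴) = 0.9997120.
ρ = 1027 × 0.9997120 = 1026.704 kg m⁻³.

1026.704 kg m⁻³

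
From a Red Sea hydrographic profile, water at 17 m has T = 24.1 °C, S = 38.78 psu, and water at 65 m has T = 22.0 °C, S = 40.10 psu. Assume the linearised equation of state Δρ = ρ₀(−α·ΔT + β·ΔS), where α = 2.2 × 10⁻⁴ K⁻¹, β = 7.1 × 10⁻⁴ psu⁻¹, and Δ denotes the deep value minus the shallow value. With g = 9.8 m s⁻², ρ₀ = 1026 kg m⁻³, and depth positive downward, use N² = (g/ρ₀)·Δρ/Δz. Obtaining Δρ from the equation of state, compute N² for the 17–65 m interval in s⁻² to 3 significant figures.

2.86 × 10⁻⁴ s⁻²

ΔT = -2.1 K, ΔS = +1.32 psu (deep − shallow).
Δρ/ρ₀ = −αΔT + βΔS = 4.62 × 10⁻⁴ + 9.372 × 10⁻⁴ = 1.3992 × 10⁻³, so Δρ ≈ 1.436 kg m⁻³.
N² = (g/ρ₀)·Δρ/Δz = g·(Δρ/ρ₀)/Δz = 9.8 × 1.3992 × 10⁻³ / 48 = 2.8567 × 10⁻⁴ s⁻² ≈ 2.86 × 10⁻⁴ s⁻².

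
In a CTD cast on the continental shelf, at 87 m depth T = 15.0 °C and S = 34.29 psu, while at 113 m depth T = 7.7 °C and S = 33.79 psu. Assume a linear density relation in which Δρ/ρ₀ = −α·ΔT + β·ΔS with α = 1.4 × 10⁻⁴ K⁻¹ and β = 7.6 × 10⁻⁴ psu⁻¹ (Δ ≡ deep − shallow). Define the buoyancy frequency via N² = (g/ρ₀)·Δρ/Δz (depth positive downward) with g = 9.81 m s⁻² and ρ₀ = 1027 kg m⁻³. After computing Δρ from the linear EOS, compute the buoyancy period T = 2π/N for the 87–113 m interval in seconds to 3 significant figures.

ΔT = -7.3 K, ΔS = -0.50 psu (deep − shallow).
Δρ/ρ₀ = −αΔT + βΔS = 1.022 × 10⁻³ − 3.80 × 10⁻⁴ = 6.42 × 10⁻⁴, so Δρ ≈ 0.6593 kg m⁻³.
N² = (g/ρ₀)·Δρ/Δz = g·(Δρ/ρ₀)/Δz = 9.81 × 6.42 × 10⁻⁴ / 26 = 2.4223 × 10⁻⁴ s⁻².
N = √(2.4223 × 10⁻⁴) = 0.015564 rad s⁻¹ → T = 2π/N = 403.70 s ≈ 404 s.

404 s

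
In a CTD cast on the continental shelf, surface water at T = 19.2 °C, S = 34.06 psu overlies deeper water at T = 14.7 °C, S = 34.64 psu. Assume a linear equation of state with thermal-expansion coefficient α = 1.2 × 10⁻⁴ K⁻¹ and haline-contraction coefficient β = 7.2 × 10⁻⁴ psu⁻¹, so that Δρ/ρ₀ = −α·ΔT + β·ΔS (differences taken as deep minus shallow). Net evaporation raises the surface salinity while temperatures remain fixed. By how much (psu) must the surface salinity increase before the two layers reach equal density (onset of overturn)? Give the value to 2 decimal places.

Neutral buoyancy requires −α(T_deep − T_surf) + β(S_deep − S_surf′) = 0.
S_surf′ = S_deep − (α/β)·ΔT = 34.64 − (1.2 × 10⁻⁴/7.2 × 10⁻⁴)·(-4.5) = 35.3900 psu.
Increase required: 35.3900 − 34.06 = 1.3300 psu.

1.33 psu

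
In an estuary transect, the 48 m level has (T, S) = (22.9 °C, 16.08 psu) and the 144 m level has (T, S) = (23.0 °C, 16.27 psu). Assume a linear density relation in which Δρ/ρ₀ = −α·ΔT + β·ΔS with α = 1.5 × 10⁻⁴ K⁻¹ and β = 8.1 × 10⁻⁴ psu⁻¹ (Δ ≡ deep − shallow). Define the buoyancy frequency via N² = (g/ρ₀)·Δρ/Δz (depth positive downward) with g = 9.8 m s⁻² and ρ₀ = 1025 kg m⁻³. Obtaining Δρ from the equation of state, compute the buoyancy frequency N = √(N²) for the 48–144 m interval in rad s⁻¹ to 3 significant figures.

3.77 × 10⁻³ rad s⁻¹

ΔT = +0.1 K, ΔS = +0.19 psu (deep − shallow).
Δρ/ρ₀ = −αΔT + βΔS = -1.50 × 10⁻⁵ + 1.539 × 10⁻⁴ = 1.389 × 10⁻⁴, so Δρ ≈ 0.1424 kg m⁻³.
N² = (g/ρ₀)·Δρ/Δz = g·(Δρ/ρ₀)/Δz = 9.8 × 1.389 × 10⁻⁴ / 96 = 1.4179 × 10⁻⁵ s⁻².
N = √(1.4179 × 10⁻⁵) = 3.7655 × 10⁻³ rad s⁻¹ ≈ 3.77 × 10⁻³ rad s⁻¹.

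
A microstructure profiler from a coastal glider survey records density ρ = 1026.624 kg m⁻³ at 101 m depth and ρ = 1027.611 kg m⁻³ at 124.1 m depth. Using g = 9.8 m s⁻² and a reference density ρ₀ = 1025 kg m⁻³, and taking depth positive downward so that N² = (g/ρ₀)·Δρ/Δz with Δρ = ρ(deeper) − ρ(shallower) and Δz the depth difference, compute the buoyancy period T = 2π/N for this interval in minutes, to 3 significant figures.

Δρ = 1027.611 − 1026.624 = 0.987 kg m⁻³ over Δz = 124.1 − 101 = 23.1 m.
N² = (9.8/1025) × (0.987/23.1) = 4.0851 × 10⁻⁴ s⁻².
N = √(4.0851 × 10⁻⁴) = 0.020212 rad s⁻¹, so T = 2π/N = 310.86 s = 5.1810 min ≈ 5.18 min.

5.18 min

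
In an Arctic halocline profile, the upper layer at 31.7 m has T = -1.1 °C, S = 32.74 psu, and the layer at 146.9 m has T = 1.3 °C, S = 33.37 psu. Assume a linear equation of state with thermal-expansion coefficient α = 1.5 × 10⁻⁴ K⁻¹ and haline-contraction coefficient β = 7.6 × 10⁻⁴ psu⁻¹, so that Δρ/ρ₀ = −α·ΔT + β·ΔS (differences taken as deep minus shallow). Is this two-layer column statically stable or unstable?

stable

ΔT = 1.3 − -1.1 = +2.4 K and ΔS = 33.37 − 32.74 = +0.63 psu (deep − shallow).
−αΔT = -3.60 × 10⁻⁴; βΔS = 4.788 × 10⁻⁴; sum Δρ/ρ₀ = 1.188 × 10⁻⁴.
Δρ/ρ₀ > 0, so Δρ > 0: deeper water is denser → statically stable.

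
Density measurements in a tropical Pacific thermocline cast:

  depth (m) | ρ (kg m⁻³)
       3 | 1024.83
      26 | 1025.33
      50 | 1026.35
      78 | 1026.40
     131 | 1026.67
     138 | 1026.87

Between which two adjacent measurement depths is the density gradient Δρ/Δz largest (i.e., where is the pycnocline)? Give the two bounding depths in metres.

Compute the density gradient over each adjacent pair:
  3–26 m: Δρ/Δz = 0.50/23 = 0.022 kg m⁻⁴
  26–50 m: Δρ/Δz = 1.02/24 = 0.043 kg m⁻⁴
  50–78 m: Δρ/Δz = 0.05/28 = 1.8 × 10⁻³ kg m⁻⁴
  78–131 m: Δρ/Δz = 0.27/53 = 5.1 × 10⁻³ kg m⁻⁴
  131–138 m: Δρ/Δz = 0.20/7 = 0.029 kg m⁻⁴
The largest gradient is in the 26–50 m interval — the pycnocline.

26–50 m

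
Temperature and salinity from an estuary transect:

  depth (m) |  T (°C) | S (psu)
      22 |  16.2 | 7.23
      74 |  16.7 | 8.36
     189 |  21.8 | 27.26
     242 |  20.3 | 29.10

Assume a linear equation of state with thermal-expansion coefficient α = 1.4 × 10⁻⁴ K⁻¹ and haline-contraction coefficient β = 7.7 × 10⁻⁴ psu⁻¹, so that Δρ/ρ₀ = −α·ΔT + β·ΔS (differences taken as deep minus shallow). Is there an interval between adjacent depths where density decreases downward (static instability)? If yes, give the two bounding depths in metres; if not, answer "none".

none

Evaluate Δρ/ρ₀ = −αΔT + βΔS across each adjacent pair:
  22–74 m: −αΔT+βΔS = −(1.4 × 10⁻⁴)(+0.5)+(7.7 × 10⁻⁴)(+1.13) = 8.0 × 10⁻⁴ → stable
  74–189 m: −αΔT+βΔS = −(1.4 × 10⁻⁴)(+5.1)+(7.7 × 10⁻⁴)(+18.90) = 0.014 → stable
  189–242 m: −αΔT+βΔS = −(1.4 × 10⁻⁴)(-1.5)+(7.7 × 10⁻⁴)(+1.84) = 1.6 × 10⁻³ → stable
Every interval has Δρ > 0: the column is stably stratified throughout.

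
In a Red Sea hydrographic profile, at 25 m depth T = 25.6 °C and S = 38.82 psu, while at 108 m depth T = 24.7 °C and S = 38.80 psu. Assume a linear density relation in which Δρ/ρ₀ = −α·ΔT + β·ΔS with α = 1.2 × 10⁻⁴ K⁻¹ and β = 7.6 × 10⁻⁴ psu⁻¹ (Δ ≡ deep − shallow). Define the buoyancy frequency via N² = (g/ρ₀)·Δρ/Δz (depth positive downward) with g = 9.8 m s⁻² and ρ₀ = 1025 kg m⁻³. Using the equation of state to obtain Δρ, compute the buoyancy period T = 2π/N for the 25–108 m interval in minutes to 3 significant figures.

31.6 min

ΔT = -0.9 K, ΔS = -0.02 psu (deep − shallow).
Δρ/ρ₀ = −αΔT + βΔS = 1.08 × 10⁻⁴ − 1.52 × 10⁻⁵ = 9.28 × 10⁻⁵, so Δρ ≈ 0.09512 kg m⁻³.
N² = (g/ρ₀)·Δρ/Δz = g·(Δρ/ρ₀)/Δz = 9.8 × 9.28 × 10⁻⁵ / 83 = 1.0957 × 10⁻⁵ s⁻².
N = √(1.0957 × 10⁻⁵) = 3.3101 × 10⁻³ rad s⁻¹ → T = 2π/N = 1.8982 × 10³ s = 31.637 min ≈ 31.6 min.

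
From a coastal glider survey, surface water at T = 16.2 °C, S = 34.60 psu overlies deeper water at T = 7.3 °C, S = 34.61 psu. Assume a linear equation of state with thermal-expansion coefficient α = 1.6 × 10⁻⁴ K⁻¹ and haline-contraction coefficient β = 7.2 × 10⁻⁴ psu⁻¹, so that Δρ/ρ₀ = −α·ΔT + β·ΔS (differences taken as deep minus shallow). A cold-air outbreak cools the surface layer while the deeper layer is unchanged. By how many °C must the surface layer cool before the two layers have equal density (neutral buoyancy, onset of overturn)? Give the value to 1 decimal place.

Neutral buoyancy requires Δρ = 0, i.e. −α(T_deep − T_surf′) + β(S_deep − S_surf) = 0.
T_surf′ = T_deep − (β/α)·ΔS = 7.3 − (7.2 × 10⁻⁴/1.6 × 10⁻⁴)·(+0.01) = 7.255 °C.
Cooling required: 16.2 − (7.255) = 8.945 °C.

8.9 °C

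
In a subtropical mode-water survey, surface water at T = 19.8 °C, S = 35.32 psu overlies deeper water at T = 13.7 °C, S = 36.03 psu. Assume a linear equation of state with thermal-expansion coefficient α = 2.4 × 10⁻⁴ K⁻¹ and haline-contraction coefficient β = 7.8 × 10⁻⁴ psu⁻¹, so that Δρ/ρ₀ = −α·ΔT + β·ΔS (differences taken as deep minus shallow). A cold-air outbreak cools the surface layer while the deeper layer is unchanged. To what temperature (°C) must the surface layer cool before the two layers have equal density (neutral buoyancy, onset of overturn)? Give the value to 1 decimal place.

Neutral buoyancy requires Δρ = 0, i.e. −α(T_deep − T_surf′) + β(S_deep − S_surf) = 0.
T_surf′ = T_deep − (β/α)·ΔS = 13.7 − (7.8 × 10⁻⁴/2.4 × 10⁻⁴)·(+0.71) = 11.392 °C.
Cooling required: 19.8 − (11.392) = 8.408 °C.

11.4 °C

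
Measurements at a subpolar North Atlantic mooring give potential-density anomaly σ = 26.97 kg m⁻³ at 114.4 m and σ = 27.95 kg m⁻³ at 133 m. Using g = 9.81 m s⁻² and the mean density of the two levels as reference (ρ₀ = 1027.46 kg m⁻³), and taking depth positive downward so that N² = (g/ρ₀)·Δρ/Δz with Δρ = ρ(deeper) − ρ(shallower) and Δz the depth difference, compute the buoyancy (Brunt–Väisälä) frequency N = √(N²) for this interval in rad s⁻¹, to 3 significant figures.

Δρ = 1027.95 − 1026.97 = 0.98 kg m⁻³ over Δz = 133 − 114.4 = 18.6 m.
N² = (9.81/1027.46) × (0.98/18.6) = 5.0306 × 10⁻⁴ s⁻².
N = √(5.0306 × 10⁻⁴) = 0.022429 rad s⁻¹ ≈ 0.0224 rad s⁻¹.

0.0224 rad s⁻¹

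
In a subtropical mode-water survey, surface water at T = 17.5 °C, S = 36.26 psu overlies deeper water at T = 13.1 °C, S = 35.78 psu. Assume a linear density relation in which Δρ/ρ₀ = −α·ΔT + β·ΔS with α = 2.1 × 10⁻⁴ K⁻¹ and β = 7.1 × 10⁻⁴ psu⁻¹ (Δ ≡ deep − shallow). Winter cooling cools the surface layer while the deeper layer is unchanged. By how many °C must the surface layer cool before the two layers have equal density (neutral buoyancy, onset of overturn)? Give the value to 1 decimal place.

Neutral buoyancy requires Δρ = 0, i.e. −α(T_deep − T_surf′) + β(S_deep − S_surf) = 0.
T_surf′ = T_deep − (β/α)·ΔS = 13.1 − (7.1 × 10⁻⁴/2.1 × 10⁻⁴)·(-0.48) = 14.723 °C.
Cooling required: 17.5 − (14.723) = 2.777 °C.

2.8 °C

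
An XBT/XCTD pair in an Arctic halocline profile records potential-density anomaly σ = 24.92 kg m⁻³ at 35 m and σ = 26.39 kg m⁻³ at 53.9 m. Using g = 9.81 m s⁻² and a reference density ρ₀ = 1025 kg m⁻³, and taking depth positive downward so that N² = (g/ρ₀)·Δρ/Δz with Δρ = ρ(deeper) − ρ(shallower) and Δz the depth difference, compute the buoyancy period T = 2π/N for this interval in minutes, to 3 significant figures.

Δρ = 1026.39 − 1024.92 = 1.47 kg m⁻³ over Δz = 53.9 − 35 = 18.9 m.
N² = (9.81/1025) × (1.47/18.9) = 7.4439 × 10⁻⁴ s⁻².
N = √(7.4439 × 10⁻⁴) = 0.027284 rad s⁻¹, so T = 2π/N = 230.29 s = 3.8382 min ≈ 3.84 min.

3.84 min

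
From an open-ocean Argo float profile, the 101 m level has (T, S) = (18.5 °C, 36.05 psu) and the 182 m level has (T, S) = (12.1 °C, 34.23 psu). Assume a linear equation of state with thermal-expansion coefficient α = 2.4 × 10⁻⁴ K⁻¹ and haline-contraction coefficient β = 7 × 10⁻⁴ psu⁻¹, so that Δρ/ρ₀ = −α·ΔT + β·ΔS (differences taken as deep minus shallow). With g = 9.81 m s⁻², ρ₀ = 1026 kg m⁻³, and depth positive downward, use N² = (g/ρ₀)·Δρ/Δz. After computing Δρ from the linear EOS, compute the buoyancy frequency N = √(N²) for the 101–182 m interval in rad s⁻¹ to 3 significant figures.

ΔT = -6.4 K, ΔS = -1.82 psu (deep − shallow).
Δρ/ρ₀ = −αΔT + βΔS = 1.536 × 10⁻³ − 1.274 × 10⁻³ = 2.62 × 10⁻⁴, so Δρ ≈ 0.2688 kg m⁻³.
N² = (g/ρ₀)·Δρ/Δz = g·(Δρ/ρ₀)/Δz = 9.81 × 2.62 × 10⁻⁴ / 81 = 3.1731 × 10⁻⁵ s⁻².
N = √(3.1731 × 10⁻⁵) = 5.6330 × 10⁻³ rad s⁻¹ ≈ 5.63 × 10⁻³ rad s⁻¹.

5.63 × 10⁻³ rad s⁻¹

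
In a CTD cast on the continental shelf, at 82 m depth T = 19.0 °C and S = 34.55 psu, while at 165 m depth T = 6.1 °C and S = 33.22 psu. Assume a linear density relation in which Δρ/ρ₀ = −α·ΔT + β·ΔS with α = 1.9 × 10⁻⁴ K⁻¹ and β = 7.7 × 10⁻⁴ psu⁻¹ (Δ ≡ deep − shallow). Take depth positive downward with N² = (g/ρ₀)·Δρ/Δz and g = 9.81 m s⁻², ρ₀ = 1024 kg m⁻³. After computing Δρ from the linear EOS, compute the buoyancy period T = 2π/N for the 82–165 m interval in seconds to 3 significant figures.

484 s

ΔT = -12.9 K, ΔS = -1.33 psu (deep − shallow).
Δρ/ρ₀ = −αΔT + βΔS = 2.451 × 10⁻³ − 1.0241 × 10⁻³ = 1.4269 × 10⁻³, so Δρ ≈ 1.461 kg m⁻³.
N² = (g/ρ₀)·Δρ/Δz = g·(Δρ/ρ₀)/Δz = 9.81 × 1.4269 × 10⁻³ / 83 = 1.6865 × 10⁻⁴ s⁻².
N = √(1.6865 × 10⁻⁴) = 0.012987 rad s⁻¹ → T = 2π/N = 483.81 s ≈ 484 s.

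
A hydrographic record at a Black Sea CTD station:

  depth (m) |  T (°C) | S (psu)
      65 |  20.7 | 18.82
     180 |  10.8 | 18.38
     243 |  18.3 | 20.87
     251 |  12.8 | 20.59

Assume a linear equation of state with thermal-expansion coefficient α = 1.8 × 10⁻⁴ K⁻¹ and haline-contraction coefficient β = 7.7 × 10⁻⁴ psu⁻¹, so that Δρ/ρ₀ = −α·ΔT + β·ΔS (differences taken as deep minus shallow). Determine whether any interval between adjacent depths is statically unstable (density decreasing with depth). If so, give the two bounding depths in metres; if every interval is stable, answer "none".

none

Evaluate Δρ/ρ₀ = −αΔT + βΔS across each adjacent pair:
  65–180 m: −αΔT+βΔS = −(1.8 × 10⁻⁴)(-9.9)+(7.7 × 10⁻⁴)(-0.44) = 1.4 × 10⁻³ → stable
  180–243 m: −αΔT+βΔS = −(1.8 × 10⁻⁴)(+7.5)+(7.7 × 10⁻⁴)(+2.49) = 5.7 × 10⁻⁴ → stable
  243–251 m: −αΔT+βΔS = −(1.8 × 10⁻⁴)(-5.5)+(7.7 × 10⁻⁴)(-0.28) = 7.7 × 10⁻⁴ → stable
Every interval has Δρ > 0: the column is stably stratified throughout.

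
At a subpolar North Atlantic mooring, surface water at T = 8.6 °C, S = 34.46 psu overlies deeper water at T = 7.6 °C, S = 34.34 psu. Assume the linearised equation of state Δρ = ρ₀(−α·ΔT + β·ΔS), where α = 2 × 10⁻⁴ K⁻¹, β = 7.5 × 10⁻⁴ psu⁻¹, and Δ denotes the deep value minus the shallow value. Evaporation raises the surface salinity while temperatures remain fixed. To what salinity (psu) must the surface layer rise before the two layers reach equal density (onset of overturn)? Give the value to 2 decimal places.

34.61 psu

Neutral buoyancy requires −α(T_deep − T_surf) + β(S_deep − S_surf′) = 0.
S_surf′ = S_deep − (α/β)·ΔT = 34.34 − (2 × 10⁻⁴/7.5 × 10⁻⁴)·(-1.0) = 34.6067 psu.
Increase required: 34.6067 − 34.46 = 0.1467 psu.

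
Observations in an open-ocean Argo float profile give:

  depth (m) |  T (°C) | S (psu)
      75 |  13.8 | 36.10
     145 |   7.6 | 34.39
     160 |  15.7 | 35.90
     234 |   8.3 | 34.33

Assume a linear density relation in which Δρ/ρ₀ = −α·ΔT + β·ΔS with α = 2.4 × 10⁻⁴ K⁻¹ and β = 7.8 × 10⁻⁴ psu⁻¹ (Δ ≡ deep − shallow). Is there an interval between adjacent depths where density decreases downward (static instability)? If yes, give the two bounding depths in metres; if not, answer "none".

145–160 m

Evaluate Δρ/ρ₀ = −αΔT + βΔS across each adjacent pair:
  75–145 m: −αΔT+βΔS = −(2.4 × 10⁻⁴)(-6.2)+(7.8 × 10⁻⁴)(-1.71) = 1.5 × 10⁻⁴ → stable
  145–160 m: −αΔT+βΔS = −(2.4 × 10⁻⁴)(+8.1)+(7.8 × 10⁻⁴)(+1.51) = -7.7 × 10⁻⁴ → UNSTABLE
  160–234 m: −αΔT+βΔS = −(2.4 × 10⁻⁴)(-7.4)+(7.8 × 10⁻⁴)(-1.57) = 5.5 × 10⁻⁴ → stable
The 145–160 m interval has Δρ < 0: lighter water underlies denser water.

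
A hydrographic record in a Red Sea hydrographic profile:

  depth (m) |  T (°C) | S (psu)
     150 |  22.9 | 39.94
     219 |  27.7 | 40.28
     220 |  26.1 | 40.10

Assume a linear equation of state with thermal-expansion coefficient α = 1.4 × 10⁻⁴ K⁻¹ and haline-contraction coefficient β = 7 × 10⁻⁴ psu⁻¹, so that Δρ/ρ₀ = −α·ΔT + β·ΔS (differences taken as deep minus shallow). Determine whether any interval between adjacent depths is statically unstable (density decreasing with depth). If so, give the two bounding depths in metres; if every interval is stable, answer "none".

150–219 m

Evaluate Δρ/ρ₀ = −αΔT + βΔS across each adjacent pair:
  150–219 m: −αΔT+βΔS = −(1.4 × 10⁻⁴)(+4.8)+(7 × 10⁻⁴)(+0.34) = -4.3 × 10⁻⁴ → UNSTABLE
  219–220 m: −αΔT+βΔS = −(1.4 × 10⁻⁴)(-1.6)+(7 × 10⁻⁴)(-0.18) = 9.8 × 10⁻⁵ → stable
The 150–219 m interval has Δρ < 0: lighter water underlies denser water.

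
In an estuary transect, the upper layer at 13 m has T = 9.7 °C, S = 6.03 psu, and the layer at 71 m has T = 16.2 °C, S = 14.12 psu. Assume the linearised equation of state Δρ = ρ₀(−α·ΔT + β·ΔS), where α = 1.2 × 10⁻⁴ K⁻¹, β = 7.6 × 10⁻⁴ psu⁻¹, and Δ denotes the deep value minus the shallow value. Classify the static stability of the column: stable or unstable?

stable

ΔT = 16.2 − 9.7 = +6.5 K and ΔS = 14.12 − 6.03 = +8.09 psu (deep − shallow).
−αΔT = -7.80 × 10⁻⁴; βΔS = 6.1484 × 10⁻³; sum Δρ/ρ₀ = 5.3684 × 10⁻³.
Δρ/ρ₀ > 0, so Δρ > 0: deeper water is denser → statically stable.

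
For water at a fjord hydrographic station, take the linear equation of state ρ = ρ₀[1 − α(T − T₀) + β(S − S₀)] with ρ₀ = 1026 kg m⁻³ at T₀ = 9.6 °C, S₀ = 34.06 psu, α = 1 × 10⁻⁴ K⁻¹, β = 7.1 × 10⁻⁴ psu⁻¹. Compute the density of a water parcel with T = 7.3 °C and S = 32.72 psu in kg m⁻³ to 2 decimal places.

1025.26 kg m⁻³

T − T₀ = -2.3 K, S − S₀ = -1.34 psu.
Bracket = 1 − α·(-2.3) + β·(-1.34) = 1 + (-7.214 × 10⁻⁴) = 0.9992786.
ρ = 1026 × 0.9992786 = 1025.26 kg m⁻³.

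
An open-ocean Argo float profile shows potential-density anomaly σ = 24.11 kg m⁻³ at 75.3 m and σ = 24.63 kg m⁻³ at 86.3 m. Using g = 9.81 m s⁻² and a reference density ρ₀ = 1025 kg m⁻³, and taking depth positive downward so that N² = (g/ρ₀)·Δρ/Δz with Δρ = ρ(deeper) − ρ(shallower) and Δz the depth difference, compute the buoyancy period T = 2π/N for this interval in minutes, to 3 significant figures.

Δρ = 1024.63 − 1024.11 = 0.52 kg m⁻³ over Δz = 86.3 − 75.3 = 11 m.
N² = (9.81/1025) × (0.52/11) = 4.5243 × 10⁻⁴ s⁻².
N = √(4.5243 × 10⁻⁴) = 0.021270 rad s⁻¹, so T = 2π/N = 295.40 s = 4.9233 min ≈ 4.92 min.

4.92 min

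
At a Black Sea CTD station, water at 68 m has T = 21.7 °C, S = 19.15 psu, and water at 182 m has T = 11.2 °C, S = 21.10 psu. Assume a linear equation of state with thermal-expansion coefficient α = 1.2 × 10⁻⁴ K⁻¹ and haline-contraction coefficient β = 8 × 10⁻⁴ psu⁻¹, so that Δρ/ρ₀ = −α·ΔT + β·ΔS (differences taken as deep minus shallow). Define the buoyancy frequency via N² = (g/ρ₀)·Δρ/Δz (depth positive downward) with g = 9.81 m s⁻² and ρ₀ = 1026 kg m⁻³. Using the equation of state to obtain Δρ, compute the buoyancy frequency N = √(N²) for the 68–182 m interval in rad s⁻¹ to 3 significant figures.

0.0156 rad s⁻¹

ΔT = -10.5 K, ΔS = +1.95 psu (deep − shallow).
Δρ/ρ₀ = −αΔT + βΔS = 1.26 × 10⁻³ + 1.56 × 10⁻³ = 2.82 × 10⁻³, so Δρ ≈ 2.893 kg m⁻³.
N² = (g/ρ₀)·Δρ/Δz = g·(Δρ/ρ₀)/Δz = 9.81 × 2.82 × 10⁻³ / 114 = 2.4267 × 10⁻⁴ s⁻².
N = √(2.4267 × 10⁻⁴) = 0.015578 rad s⁻¹ ≈ 0.0156 rad s⁻¹.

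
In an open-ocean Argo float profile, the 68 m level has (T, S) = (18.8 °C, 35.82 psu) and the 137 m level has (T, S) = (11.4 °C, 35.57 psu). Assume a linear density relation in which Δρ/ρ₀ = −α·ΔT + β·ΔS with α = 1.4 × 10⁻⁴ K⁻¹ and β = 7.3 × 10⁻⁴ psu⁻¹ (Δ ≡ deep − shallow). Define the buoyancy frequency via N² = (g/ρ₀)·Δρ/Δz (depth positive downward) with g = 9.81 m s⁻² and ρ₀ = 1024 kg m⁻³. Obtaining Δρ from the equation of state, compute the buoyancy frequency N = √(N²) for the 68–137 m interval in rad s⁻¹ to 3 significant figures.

ΔT = -7.4 K, ΔS = -0.25 psu (deep − shallow).
Δρ/ρ₀ = −αΔT + βΔS = 1.036 × 10⁻³ − 1.825 × 10⁻⁴ = 8.535 × 10⁻⁴, so Δρ ≈ 0.8740 kg m⁻³.
N² = (g/ρ₀)·Δρ/Δz = g·(Δρ/ρ₀)/Δz = 9.81 × 8.535 × 10⁻⁴ / 69 = 1.2135 × 10⁻⁴ s⁻².
N = √(1.2135 × 10⁻⁴) = 0.011016 rad s⁻¹ ≈ 0.0110 rad s⁻¹.

0.0110 rad s⁻¹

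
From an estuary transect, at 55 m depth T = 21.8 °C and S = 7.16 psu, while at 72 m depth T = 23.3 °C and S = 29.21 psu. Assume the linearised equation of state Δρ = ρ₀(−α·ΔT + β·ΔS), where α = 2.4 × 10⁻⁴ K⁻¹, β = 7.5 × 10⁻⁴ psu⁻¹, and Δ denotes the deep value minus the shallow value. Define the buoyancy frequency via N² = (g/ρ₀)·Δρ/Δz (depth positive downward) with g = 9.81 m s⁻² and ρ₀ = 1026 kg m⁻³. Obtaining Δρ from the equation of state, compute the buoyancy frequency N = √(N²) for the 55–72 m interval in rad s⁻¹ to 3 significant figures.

0.0966 rad s⁻¹

ΔT = +1.5 K, ΔS = +22.05 psu (deep − shallow).
Δρ/ρ₀ = −αΔT + βΔS = -3.60 × 10⁻⁴ + 0.0165375 = 0.0161775, so Δρ ≈ 16.60 kg m⁻³.
N² = (g/ρ₀)·Δρ/Δz = g·(Δρ/ρ₀)/Δz = 9.81 × 0.0161775 / 17 = 9.3354 × 10⁻³ s⁻².
N = √(9.3354 × 10⁻³) = 0.096620 rad s⁻¹ ≈ 0.0966 rad s⁻¹.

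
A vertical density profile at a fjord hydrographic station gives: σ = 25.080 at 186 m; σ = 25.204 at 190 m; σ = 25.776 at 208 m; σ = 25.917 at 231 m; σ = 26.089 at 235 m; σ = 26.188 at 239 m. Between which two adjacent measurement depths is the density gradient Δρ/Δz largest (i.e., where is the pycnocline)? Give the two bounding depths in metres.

Compute the density gradient over each adjacent pair:
  186–190 m: Δρ/Δz = 0.124/4 = 0.031 kg m⁻⁴
  190–208 m: Δρ/Δz = 0.572/18 = 0.032 kg m⁻⁴
  208–231 m: Δρ/Δz = 0.141/23 = 6.1 × 10⁻³ kg m⁻⁴
  231–235 m: Δρ/Δz = 0.172/4 = 0.043 kg m⁻⁴
  235–239 m: Δρ/Δz = 0.099/4 = 0.025 kg m⁻⁴
The largest gradient is in the 231–235 m interval — the pycnocline.

231–235 m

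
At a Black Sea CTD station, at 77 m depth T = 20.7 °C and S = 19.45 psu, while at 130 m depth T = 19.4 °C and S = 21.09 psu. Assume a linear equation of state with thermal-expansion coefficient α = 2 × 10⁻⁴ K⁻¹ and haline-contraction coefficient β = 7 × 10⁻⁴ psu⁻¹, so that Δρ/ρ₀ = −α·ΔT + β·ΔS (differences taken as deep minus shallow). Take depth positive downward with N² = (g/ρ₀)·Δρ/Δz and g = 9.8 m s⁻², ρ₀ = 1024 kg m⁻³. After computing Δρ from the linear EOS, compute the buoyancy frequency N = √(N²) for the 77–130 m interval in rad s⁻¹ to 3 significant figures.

0.0161 rad s⁻¹

ΔT = -1.3 K, ΔS = +1.64 psu (deep − shallow).
Δρ/ρ₀ = −αΔT + βΔS = 2.60 × 10⁻⁴ + 1.148 × 10⁻³ = 1.408 × 10⁻³, so Δρ ≈ 1.442 kg m⁻³.
N² = (g/ρ₀)·Δρ/Δz = g·(Δρ/ρ₀)/Δz = 9.8 × 1.408 × 10⁻³ / 53 = 2.6035 × 10⁻⁴ s⁻².
N = √(2.6035 × 10⁻⁴) = 0.016135 rad s⁻¹ ≈ 0.0161 rad s⁻¹.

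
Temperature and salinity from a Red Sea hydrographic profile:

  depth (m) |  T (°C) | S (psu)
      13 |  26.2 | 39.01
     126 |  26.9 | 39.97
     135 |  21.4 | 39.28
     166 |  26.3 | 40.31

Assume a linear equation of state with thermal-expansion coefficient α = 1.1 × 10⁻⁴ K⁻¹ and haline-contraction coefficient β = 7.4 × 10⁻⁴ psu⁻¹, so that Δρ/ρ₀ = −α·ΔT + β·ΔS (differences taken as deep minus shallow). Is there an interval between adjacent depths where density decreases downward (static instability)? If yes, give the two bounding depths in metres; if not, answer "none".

Evaluate Δρ/ρ₀ = −αΔT + βΔS across each adjacent pair:
  13–126 m: −αΔT+βΔS = −(1.1 × 10⁻⁴)(+0.7)+(7.4 × 10⁻⁴)(+0.96) = 6.3 × 10⁻⁴ → stable
  126–135 m: −αΔT+βΔS = −(1.1 × 10⁻⁴)(-5.5)+(7.4 × 10⁻⁴)(-0.69) = 9.4 × 10⁻⁵ → stable
  135–166 m: −αΔT+βΔS = −(1.1 × 10⁻⁴)(+4.9)+(7.4 × 10⁻⁴)(+1.03) = 2.2 × 10⁻⁴ → stable
Every interval has Δρ > 0: the column is stably stratified throughout.

none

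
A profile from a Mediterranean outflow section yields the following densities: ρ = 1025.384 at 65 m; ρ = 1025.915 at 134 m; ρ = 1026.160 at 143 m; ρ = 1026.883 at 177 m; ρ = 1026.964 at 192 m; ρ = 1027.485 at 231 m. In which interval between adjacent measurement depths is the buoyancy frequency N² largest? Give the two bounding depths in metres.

134–143 m

Compute the density gradient over each adjacent pair:
  65–134 m: Δρ/Δz = 0.531/69 = 7.7 × 10⁻³ kg m⁻⁴
  134–143 m: Δρ/Δz = 0.245/9 = 0.027 kg m⁻⁴
  143–177 m: Δρ/Δz = 0.723/34 = 0.021 kg m⁻⁴
  177–192 m: Δρ/Δz = 0.081/15 = 5.4 × 10⁻³ kg m⁻⁴
  192–231 m: Δρ/Δz = 0.521/39 = 0.013 kg m⁻⁴
The largest gradient is in the 134–143 m interval — the pycnocline.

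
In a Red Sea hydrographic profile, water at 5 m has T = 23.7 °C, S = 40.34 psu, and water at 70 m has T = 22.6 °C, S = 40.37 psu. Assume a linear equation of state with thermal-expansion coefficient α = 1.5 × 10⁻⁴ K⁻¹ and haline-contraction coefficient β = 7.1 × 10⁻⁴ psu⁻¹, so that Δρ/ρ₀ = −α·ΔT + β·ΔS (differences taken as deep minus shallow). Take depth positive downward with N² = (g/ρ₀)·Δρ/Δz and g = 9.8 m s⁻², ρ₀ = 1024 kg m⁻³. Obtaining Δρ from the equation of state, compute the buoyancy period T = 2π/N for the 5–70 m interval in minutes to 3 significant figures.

ΔT = -1.1 K, ΔS = +0.03 psu (deep − shallow).
Δρ/ρ₀ = −αΔT + βΔS = 1.65 × 10⁻⁴ + 2.13 × 10⁻⁵ = 1.863 × 10⁻⁴, so Δρ ≈ 0.1908 kg m⁻³.
N² = (g/ρ₀)·Δρ/Δz = g·(Δρ/ρ₀)/Δz = 9.8 × 1.863 × 10⁻⁴ / 65 = 2.8088 × 10⁻⁵ s⁻².
N = √(2.8088 × 10⁻⁵) = 5.2998 × 10⁻³ rad s⁻¹ → T = 2π/N = 1.1856 × 10³ s = 19.760 min ≈ 19.8 min.

19.8 min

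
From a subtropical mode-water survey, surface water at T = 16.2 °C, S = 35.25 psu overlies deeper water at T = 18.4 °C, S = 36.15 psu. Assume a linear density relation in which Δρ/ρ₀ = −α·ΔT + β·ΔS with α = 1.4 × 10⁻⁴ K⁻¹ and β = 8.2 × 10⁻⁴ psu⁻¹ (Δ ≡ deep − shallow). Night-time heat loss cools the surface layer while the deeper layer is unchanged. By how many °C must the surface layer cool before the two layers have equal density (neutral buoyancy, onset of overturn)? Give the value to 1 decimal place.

3.1 °C

Neutral buoyancy requires Δρ = 0, i.e. −α(T_deep − T_surf′) + β(S_deep − S_surf) = 0.
T_surf′ = T_deep − (β/α)·ΔS = 18.4 − (8.2 × 10⁻⁴/1.4 × 10⁻⁴)·(+0.90) = 13.129 °C.
Cooling required: 16.2 − (13.129) = 3.071 °C.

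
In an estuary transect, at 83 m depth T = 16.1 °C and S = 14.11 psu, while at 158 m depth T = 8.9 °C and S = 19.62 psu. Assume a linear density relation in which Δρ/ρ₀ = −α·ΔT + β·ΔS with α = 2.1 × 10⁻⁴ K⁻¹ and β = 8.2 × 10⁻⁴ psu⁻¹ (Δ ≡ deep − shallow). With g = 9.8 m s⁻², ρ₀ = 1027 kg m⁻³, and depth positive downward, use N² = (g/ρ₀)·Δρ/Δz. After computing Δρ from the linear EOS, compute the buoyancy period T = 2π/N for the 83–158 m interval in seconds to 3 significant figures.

ΔT = -7.2 K, ΔS = +5.51 psu (deep − shallow).
Δρ/ρ₀ = −αΔT + βΔS = 1.512 × 10⁻³ + 4.5182 × 10⁻³ = 6.0302 × 10⁻³, so Δρ ≈ 6.193 kg m⁻³.
N² = (g/ρ₀)·Δρ/Δz = g·(Δρ/ρ₀)/Δz = 9.8 × 6.0302 × 10⁻³ / 75 = 7.8795 × 10⁻⁴ s⁻².
N = √(7.8795 × 10⁻⁴) = 0.028070 rad s⁻¹ → T = 2π/N = 223.84 s ≈ 224 s.

224 s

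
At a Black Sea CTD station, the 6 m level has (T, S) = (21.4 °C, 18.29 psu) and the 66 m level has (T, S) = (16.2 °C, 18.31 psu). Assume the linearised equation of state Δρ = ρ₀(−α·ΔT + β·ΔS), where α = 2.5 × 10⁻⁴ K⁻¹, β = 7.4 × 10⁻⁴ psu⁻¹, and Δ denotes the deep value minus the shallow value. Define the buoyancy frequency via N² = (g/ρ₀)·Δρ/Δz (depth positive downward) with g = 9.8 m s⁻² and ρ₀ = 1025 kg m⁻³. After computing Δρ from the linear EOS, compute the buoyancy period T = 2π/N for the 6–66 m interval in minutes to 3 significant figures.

7.15 min

ΔT = -5.2 K, ΔS = +0.02 psu (deep − shallow).
Δρ/ρ₀ = −αΔT + βΔS = 1.30 × 10⁻³ + 1.48 × 10⁻⁵ = 1.3148 × 10⁻³, so Δρ ≈ 1.348 kg m⁻³.
N² = (g/ρ₀)·Δρ/Δz = g·(Δρ/ρ₀)/Δz = 9.8 × 1.3148 × 10⁻³ / 60 = 2.1475 × 10⁻⁴ s⁻².
N = √(2.1475 × 10⁻⁴) = 0.014654 rad s⁻¹ → T = 2π/N = 428.77 s = 7.1462 min ≈ 7.15 min.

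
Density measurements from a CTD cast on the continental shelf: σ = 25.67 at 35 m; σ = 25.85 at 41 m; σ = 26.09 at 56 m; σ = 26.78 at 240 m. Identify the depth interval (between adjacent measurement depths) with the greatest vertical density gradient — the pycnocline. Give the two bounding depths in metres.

Compute the density gradient over each adjacent pair:
  35–41 m: Δρ/Δz = 0.18/6 = 0.030 kg m⁻⁴
  41–56 m: Δρ/Δz = 0.24/15 = 0.016 kg m⁻⁴
  56–240 m: Δρ/Δz = 0.69/184 = 3.7 × 10⁻³ kg m⁻⁴
The largest gradient is in the 35–41 m interval — the pycnocline.

35–41 m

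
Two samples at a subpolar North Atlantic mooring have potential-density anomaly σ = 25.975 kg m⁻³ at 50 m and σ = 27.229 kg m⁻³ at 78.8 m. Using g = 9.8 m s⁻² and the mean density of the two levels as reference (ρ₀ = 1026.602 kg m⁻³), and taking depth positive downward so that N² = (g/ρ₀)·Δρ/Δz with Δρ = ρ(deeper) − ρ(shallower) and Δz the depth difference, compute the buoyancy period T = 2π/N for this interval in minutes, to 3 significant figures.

5.14 min

Δρ = 1027.229 − 1025.975 = 1.254 kg m⁻³ over Δz = 78.8 − 50 = 28.8 m.
N² = (9.8/1026.602) × (1.254/28.8) = 4.1565 × 10⁻⁴ s⁻².
N = √(4.1565 × 10⁻⁴) = 0.020387 rad s⁻¹, so T = 2π/N = 308.20 s = 5.1367 min ≈ 5.14 min.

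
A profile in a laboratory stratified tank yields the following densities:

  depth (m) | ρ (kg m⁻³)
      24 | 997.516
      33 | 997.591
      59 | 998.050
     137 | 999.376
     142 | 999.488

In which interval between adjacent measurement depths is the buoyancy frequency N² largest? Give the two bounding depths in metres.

Compute the density gradient over each adjacent pair:
  24–33 m: Δρ/Δz = 0.075/9 = 8.3 × 10⁻³ kg m⁻⁴
  33–59 m: Δρ/Δz = 0.459/26 = 0.018 kg m⁻⁴
  59–137 m: Δρ/Δz = 1.326/78 = 0.017 kg m⁻⁴
  137–142 m: Δρ/Δz = 0.112/5 = 0.022 kg m⁻⁴
The largest gradient is in the 137–142 m interval — the pycnocline.

137–142 m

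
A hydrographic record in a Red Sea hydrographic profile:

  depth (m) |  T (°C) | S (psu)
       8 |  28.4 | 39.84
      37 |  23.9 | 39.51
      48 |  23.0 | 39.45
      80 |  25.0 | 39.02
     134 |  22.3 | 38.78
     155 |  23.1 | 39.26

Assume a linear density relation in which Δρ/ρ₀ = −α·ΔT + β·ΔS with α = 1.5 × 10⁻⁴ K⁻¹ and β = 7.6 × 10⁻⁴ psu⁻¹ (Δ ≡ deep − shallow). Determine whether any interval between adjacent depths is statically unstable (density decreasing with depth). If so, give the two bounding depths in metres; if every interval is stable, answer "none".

48–80 m

Evaluate Δρ/ρ₀ = −αΔT + βΔS across each adjacent pair:
  8–37 m: −αΔT+βΔS = −(1.5 × 10⁻⁴)(-4.5)+(7.6 × 10⁻⁴)(-0.33) = 4.2 × 10⁻⁴ → stable
  37–48 m: −αΔT+βΔS = −(1.5 × 10⁻⁴)(-0.9)+(7.6 × 10⁻⁴)(-0.06) = 8.9 × 10⁻⁵ → stable
  48–80 m: −αΔT+βΔS = −(1.5 × 10⁻⁴)(+2.0)+(7.6 × 10⁻⁴)(-0.43) = -6.3 × 10⁻⁴ → UNSTABLE
  80–134 m: −αΔT+βΔS = −(1.5 × 10⁻⁴)(-2.7)+(7.6 × 10⁻⁴)(-0.24) = 2.2 × 10⁻⁴ → stable
  134–155 m: −αΔT+βΔS = −(1.5 × 10⁻⁴)(+0.8)+(7.6 × 10⁻⁴)(+0.48) = 2.4 × 10⁻⁴ → stable
The 48–80 m interval has Δρ < 0: lighter water underlies denser water.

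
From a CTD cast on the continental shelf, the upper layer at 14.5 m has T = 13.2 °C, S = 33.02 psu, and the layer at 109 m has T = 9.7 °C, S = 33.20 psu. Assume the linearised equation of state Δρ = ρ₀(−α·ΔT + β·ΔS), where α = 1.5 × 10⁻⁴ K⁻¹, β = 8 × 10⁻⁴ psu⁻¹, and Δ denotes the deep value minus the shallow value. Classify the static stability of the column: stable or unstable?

ΔT = 9.7 − 13.2 = -3.5 K and ΔS = 33.20 − 33.02 = +0.18 psu (deep − shallow).
−αΔT = 5.25 × 10⁻⁴; βΔS = 1.44 × 10⁻⁴; sum Δρ/ρ₀ = 6.69 × 10⁻⁴.
Δρ/ρ₀ > 0, so Δρ > 0: deeper water is denser → statically stable.

stable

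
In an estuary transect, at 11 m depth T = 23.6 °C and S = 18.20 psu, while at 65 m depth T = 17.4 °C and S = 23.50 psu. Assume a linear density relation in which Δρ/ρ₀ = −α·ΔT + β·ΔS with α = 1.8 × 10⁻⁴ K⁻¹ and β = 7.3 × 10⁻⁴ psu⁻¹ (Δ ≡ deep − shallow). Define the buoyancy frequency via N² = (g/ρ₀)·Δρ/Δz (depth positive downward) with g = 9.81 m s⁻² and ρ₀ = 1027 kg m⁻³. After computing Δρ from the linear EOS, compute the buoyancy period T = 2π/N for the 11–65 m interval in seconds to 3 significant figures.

ΔT = -6.2 K, ΔS = +5.30 psu (deep − shallow).
Δρ/ρ₀ = −αΔT + βΔS = 1.116 × 10⁻³ + 3.869 × 10⁻³ = 4.985 × 10⁻³, so Δρ ≈ 5.120 kg m⁻³.
N² = (g/ρ₀)·Δρ/Δz = g·(Δρ/ρ₀)/Δz = 9.81 × 4.985 × 10⁻³ / 54 = 9.0561 × 10⁻⁴ s⁻².
N = √(9.0561 × 10⁻⁴) = 0.030093 rad s⁻¹ → T = 2π/N = 208.79 s ≈ 209 s.

209 s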